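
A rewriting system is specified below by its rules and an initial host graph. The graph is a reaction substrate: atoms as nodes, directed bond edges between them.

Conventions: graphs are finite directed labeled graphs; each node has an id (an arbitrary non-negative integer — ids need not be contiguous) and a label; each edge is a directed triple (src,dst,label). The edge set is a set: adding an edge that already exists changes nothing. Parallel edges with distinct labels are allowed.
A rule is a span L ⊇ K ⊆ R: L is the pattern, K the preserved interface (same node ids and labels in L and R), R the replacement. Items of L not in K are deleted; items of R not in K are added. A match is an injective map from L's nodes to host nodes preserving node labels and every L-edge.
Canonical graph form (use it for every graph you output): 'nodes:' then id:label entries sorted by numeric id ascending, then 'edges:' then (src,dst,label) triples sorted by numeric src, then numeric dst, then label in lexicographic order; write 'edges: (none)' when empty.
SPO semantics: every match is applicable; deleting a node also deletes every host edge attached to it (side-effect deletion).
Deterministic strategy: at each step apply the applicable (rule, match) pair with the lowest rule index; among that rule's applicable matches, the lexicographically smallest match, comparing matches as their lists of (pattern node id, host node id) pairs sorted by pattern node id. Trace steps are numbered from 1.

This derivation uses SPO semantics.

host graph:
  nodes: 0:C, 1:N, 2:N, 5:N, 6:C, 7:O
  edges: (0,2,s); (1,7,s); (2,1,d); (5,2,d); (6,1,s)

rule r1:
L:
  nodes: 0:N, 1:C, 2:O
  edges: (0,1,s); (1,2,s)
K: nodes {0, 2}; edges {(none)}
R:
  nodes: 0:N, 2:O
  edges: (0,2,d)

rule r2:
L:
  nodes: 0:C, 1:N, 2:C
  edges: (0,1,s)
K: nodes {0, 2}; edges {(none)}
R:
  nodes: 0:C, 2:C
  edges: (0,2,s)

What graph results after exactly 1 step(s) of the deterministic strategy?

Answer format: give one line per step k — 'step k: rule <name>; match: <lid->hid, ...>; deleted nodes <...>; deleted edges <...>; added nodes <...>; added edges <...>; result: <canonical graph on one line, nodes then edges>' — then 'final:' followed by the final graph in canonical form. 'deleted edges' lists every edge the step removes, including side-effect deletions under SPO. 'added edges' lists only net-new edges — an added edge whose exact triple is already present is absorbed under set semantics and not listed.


step 1: rule r2; match: 0->0, 1->2, 2->6; deleted nodes 2; deleted edges (0,2,s); (2,1,d); (5,2,d); added nodes (none); added edges (0,6,s); result: nodes: 0:C, 1:N, 5:N, 6:C, 7:O edges: (0,6,s); (1,7,s); (6,1,s)
final:
nodes: 0:C, 1:N, 5:N, 6:C, 7:O
edges: (0,6,s); (1,7,s); (6,1,s)


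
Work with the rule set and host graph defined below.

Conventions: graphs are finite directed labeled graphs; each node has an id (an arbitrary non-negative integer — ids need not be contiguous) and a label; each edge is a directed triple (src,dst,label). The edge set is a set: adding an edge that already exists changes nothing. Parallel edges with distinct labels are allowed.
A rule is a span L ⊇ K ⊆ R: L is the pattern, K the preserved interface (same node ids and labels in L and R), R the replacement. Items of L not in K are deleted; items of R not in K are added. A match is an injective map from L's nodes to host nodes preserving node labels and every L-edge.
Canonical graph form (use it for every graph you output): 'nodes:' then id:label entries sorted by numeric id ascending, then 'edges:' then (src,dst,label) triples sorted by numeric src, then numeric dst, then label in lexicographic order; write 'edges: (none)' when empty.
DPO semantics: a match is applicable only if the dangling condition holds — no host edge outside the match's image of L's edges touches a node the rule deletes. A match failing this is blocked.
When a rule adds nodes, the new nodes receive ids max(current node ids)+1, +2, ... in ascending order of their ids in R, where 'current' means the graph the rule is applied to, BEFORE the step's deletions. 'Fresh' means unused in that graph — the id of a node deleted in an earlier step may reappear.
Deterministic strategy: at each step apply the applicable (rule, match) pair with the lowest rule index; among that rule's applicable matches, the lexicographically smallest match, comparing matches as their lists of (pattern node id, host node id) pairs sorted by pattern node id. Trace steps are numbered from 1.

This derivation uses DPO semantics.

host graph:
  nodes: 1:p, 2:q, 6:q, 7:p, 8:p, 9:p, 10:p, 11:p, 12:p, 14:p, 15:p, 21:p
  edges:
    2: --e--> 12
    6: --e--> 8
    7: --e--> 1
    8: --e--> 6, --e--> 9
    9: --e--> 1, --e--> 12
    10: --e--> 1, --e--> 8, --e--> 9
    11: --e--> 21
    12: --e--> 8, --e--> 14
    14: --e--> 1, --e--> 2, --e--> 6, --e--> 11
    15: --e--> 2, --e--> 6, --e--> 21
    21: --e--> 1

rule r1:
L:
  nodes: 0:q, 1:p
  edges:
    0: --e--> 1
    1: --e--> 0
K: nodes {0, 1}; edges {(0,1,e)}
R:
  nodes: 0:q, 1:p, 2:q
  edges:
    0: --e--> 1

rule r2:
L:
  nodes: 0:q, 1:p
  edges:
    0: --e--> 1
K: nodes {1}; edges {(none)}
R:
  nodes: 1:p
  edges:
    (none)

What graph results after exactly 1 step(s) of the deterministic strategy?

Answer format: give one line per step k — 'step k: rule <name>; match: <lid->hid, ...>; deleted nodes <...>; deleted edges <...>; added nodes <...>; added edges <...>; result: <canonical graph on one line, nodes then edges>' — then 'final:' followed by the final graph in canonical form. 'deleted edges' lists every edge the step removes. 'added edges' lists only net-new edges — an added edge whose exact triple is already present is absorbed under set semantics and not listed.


step 1: rule r1; match: 0->6, 1->8; deleted nodes (none); deleted edges (8,6,e); added nodes 22; added edges (none); result: nodes: 1:p, 2:q, 6:q, 7:p, 8:p, 9:p, 10:p, 11:p, 12:p, 14:p, 15:p, 21:p, 22:q edges: (2,12,e); (6,8,e); (7,1,e); (8,9,e); (9,1,e); (9,12,e); (10,1,e); (10,8,e); (10,9,e); (11,21,e); (12,8,e); (12,14,e); (14,1,e); (14,2,e); (14,6,e); (14,11,e); (15,2,e); (15,6,e); (15,21,e); (21,1,e)
final:
nodes: 1:p, 2:q, 6:q, 7:p, 8:p, 9:p, 10:p, 11:p, 12:p, 14:p, 15:p, 21:p, 22:q
edges: (2,12,e); (6,8,e); (7,1,e); (8,9,e); (9,1,e); (9,12,e); (10,1,e); (10,8,e); (10,9,e); (11,21,e); (12,8,e); (12,14,e); (14,1,e); (14,2,e); (14,6,e); (14,11,e); (15,2,e); (15,6,e); (15,21,e); (21,1,e)


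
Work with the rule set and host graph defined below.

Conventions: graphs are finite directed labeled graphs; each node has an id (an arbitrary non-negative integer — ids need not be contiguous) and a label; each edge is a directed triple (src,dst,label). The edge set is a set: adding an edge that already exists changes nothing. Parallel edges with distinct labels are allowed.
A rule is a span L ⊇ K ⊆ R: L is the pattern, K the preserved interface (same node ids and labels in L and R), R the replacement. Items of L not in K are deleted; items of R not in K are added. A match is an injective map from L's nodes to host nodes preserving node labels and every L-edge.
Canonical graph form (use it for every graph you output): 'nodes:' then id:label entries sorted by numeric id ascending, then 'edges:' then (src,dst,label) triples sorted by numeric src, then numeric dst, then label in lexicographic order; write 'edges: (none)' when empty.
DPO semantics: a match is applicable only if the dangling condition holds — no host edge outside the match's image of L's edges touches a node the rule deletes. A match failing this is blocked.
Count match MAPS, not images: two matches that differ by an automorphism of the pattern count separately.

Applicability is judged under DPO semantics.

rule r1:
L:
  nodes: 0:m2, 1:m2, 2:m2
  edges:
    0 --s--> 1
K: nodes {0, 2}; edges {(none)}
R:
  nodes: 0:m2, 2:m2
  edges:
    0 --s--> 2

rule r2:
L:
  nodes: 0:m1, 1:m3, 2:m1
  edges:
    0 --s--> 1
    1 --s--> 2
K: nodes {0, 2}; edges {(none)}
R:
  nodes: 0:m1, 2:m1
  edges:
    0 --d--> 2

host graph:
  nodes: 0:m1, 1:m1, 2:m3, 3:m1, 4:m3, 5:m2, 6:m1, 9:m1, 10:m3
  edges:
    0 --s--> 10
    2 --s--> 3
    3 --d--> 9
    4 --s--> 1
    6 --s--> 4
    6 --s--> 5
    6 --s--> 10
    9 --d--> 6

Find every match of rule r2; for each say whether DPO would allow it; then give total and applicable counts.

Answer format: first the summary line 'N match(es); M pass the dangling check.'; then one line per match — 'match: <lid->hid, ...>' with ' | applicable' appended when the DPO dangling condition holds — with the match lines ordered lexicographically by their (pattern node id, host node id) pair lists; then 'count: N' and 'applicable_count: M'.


1 match(es); 1 pass the dangling check.
match: 0->6, 1->4, 2->1 | applicable
count: 1
applicable_count: 1


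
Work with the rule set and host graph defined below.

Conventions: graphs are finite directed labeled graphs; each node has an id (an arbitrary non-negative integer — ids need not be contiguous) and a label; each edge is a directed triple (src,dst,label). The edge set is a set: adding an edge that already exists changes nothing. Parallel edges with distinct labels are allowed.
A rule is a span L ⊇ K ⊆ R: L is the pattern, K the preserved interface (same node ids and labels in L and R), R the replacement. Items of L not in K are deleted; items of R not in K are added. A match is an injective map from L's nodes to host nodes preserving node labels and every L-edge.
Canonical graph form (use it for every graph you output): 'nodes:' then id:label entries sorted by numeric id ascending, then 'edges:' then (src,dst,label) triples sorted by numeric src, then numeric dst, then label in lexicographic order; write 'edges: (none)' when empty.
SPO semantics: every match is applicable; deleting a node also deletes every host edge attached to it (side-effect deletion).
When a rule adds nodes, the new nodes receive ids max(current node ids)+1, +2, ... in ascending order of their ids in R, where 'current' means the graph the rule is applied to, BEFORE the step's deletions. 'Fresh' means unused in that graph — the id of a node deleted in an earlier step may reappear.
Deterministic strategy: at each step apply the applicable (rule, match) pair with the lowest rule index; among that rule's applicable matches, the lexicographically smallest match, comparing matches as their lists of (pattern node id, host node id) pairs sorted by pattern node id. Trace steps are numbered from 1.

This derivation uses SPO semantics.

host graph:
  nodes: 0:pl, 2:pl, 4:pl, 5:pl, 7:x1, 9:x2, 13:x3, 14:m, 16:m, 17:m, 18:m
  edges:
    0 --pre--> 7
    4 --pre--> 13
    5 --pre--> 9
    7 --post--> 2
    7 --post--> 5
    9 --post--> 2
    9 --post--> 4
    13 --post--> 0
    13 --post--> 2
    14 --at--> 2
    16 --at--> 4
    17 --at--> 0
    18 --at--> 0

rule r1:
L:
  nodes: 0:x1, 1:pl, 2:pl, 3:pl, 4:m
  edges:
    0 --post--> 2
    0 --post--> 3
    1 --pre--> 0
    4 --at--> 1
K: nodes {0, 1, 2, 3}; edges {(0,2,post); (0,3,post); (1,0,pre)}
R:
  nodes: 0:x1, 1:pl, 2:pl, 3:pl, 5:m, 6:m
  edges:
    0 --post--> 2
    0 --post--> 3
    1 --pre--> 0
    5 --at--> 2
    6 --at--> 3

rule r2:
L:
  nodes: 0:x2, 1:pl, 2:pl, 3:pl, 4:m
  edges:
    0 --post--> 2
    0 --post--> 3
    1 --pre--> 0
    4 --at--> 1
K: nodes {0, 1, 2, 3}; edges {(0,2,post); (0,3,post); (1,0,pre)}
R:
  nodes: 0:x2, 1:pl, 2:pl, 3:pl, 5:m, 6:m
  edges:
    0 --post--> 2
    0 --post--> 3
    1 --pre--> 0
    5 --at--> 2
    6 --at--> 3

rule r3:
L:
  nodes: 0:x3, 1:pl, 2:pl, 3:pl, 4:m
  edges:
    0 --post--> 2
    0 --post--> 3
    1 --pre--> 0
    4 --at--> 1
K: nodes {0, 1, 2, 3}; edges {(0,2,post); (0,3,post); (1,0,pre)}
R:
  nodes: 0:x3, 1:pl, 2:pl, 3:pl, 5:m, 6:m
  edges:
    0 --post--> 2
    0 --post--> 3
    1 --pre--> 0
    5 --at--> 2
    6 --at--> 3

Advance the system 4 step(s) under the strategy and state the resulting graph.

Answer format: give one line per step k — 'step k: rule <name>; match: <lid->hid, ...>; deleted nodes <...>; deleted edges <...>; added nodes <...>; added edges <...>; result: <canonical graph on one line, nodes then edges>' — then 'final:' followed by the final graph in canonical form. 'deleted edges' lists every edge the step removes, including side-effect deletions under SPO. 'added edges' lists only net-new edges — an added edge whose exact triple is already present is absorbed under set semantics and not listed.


step 1: rule r1; match: 0->7, 1->0, 2->2, 3->5, 4->17; deleted nodes 17; deleted edges (17,0,at); added nodes 19, 20; added edges (19,2,at); (20,5,at); result: nodes: 0:pl, 2:pl, 4:pl, 5:pl, 7:x1, 9:x2, 13:x3, 14:m, 16:m, 18:m, 19:m, 20:m edges: (0,7,pre); (4,13,pre); (5,9,pre); (7,2,post); (7,5,post); (9,2,post); (9,4,post); (13,0,post); (13,2,post); (14,2,at); (16,4,at); (18,0,at); (19,2,at); (20,5,at)
step 2: rule r1; match: 0->7, 1->0, 2->2, 3->5, 4->18; deleted nodes 18; deleted edges (18,0,at); added nodes 21, 22; added edges (21,2,at); (22,5,at); result: nodes: 0:pl, 2:pl, 4:pl, 5:pl, 7:x1, 9:x2, 13:x3, 14:m, 16:m, 19:m, 20:m, 21:m, 22:m edges: (0,7,pre); (4,13,pre); (5,9,pre); (7,2,post); (7,5,post); (9,2,post); (9,4,post); (13,0,post); (13,2,post); (14,2,at); (16,4,at); (19,2,at); (20,5,at); (21,2,at); (22,5,at)
step 3: rule r2; match: 0->9, 1->5, 2->2, 3->4, 4->20; deleted nodes 20; deleted edges (20,5,at); added nodes 23, 24; added edges (23,2,at); (24,4,at); result: nodes: 0:pl, 2:pl, 4:pl, 5:pl, 7:x1, 9:x2, 13:x3, 14:m, 16:m, 19:m, 21:m, 22:m, 23:m, 24:m edges: (0,7,pre); (4,13,pre); (5,9,pre); (7,2,post); (7,5,post); (9,2,post); (9,4,post); (13,0,post); (13,2,post); (14,2,at); (16,4,at); (19,2,at); (21,2,at); (22,5,at); (23,2,at); (24,4,at)
step 4: rule r2; match: 0->9, 1->5, 2->2, 3->4, 4->22; deleted nodes 22; deleted edges (22,5,at); added nodes 25, 26; added edges (25,2,at); (26,4,at); result: nodes: 0:pl, 2:pl, 4:pl, 5:pl, 7:x1, 9:x2, 13:x3, 14:m, 16:m, 19:m, 21:m, 23:m, 24:m, 25:m, 26:m edges: (0,7,pre); (4,13,pre); (5,9,pre); (7,2,post); (7,5,post); (9,2,post); (9,4,post); (13,0,post); (13,2,post); (14,2,at); (16,4,at); (19,2,at); (21,2,at); (23,2,at); (24,4,at); (25,2,at); (26,4,at)
final:
nodes: 0:pl, 2:pl, 4:pl, 5:pl, 7:x1, 9:x2, 13:x3, 14:m, 16:m, 19:m, 21:m, 23:m, 24:m, 25:m, 26:m
edges: (0,7,pre); (4,13,pre); (5,9,pre); (7,2,post); (7,5,post); (9,2,post); (9,4,post); (13,0,post); (13,2,post); (14,2,at); (16,4,at); (19,2,at); (21,2,at); (23,2,at); (24,4,at); (25,2,at); (26,4,at)


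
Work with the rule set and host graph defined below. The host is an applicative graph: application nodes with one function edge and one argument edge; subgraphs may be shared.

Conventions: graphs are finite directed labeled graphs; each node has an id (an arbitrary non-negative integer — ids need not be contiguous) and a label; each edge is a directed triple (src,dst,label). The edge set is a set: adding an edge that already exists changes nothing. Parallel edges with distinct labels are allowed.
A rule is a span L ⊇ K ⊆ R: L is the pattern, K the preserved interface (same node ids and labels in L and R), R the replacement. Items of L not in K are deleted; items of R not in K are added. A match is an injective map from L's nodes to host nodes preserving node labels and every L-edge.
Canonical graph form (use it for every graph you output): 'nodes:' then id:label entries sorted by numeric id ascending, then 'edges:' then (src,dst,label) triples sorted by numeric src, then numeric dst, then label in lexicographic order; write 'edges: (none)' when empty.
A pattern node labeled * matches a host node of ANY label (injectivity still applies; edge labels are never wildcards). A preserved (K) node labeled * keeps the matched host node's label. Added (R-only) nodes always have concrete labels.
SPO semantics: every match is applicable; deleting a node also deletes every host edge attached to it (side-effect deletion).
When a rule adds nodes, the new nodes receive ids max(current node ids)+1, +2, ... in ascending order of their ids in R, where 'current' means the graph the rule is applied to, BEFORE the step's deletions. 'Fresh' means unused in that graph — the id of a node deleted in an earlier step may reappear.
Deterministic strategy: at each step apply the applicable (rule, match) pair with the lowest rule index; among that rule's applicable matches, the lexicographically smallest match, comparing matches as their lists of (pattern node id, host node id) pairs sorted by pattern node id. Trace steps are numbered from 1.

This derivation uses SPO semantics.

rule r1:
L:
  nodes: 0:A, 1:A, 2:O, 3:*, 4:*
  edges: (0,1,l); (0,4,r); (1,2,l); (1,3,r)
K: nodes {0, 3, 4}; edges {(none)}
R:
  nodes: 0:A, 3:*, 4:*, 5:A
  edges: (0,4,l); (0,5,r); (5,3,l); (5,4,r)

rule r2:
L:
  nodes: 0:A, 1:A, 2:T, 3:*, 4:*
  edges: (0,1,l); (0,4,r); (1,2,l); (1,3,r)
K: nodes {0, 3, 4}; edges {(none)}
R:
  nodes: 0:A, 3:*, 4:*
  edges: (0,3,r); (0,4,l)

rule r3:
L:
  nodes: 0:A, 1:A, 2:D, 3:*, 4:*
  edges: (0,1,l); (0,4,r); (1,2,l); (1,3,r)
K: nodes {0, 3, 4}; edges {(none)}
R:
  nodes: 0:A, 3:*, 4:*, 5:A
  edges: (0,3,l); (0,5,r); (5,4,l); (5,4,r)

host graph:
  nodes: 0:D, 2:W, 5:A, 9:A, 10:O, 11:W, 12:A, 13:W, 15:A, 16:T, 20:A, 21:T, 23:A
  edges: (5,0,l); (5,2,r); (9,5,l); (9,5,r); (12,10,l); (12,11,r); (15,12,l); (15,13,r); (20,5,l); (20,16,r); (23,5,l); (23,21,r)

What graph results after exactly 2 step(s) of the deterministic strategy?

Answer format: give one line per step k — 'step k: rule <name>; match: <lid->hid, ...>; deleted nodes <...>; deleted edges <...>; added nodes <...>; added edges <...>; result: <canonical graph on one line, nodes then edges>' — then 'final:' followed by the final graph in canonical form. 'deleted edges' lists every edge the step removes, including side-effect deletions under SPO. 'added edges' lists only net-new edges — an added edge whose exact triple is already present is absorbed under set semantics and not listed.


step 1: rule r1; match: 0->15, 1->12, 2->10, 3->11, 4->13; deleted nodes 10, 12; deleted edges (12,10,l); (12,11,r); (15,12,l); (15,13,r); added nodes 24; added edges (15,13,l); (15,24,r); (24,11,l); (24,13,r); result: nodes: 0:D, 2:W, 5:A, 9:A, 11:W, 13:W, 15:A, 16:T, 20:A, 21:T, 23:A, 24:A edges: (5,0,l); (5,2,r); (9,5,l); (9,5,r); (15,13,l); (15,24,r); (20,5,l); (20,16,r); (23,5,l); (23,21,r); (24,11,l); (24,13,r)
step 2: rule r3; match: 0->20, 1->5, 2->0, 3->2, 4->16; deleted nodes 0, 5; deleted edges (5,0,l); (5,2,r); (9,5,l); (9,5,r); (20,5,l); (20,16,r); (23,5,l); added nodes 25; added edges (20,2,l); (20,25,r); (25,16,l); (25,16,r); result: nodes: 2:W, 9:A, 11:W, 13:W, 15:A, 16:T, 20:A, 21:T, 23:A, 24:A, 25:A edges: (15,13,l); (15,24,r); (20,2,l); (20,25,r); (23,21,r); (24,11,l); (24,13,r); (25,16,l); (25,16,r)
final:
nodes: 2:W, 9:A, 11:W, 13:W, 15:A, 16:T, 20:A, 21:T, 23:A, 24:A, 25:A
edges: (15,13,l); (15,24,r); (20,2,l); (20,25,r); (23,21,r); (24,11,l); (24,13,r); (25,16,l); (25,16,r)


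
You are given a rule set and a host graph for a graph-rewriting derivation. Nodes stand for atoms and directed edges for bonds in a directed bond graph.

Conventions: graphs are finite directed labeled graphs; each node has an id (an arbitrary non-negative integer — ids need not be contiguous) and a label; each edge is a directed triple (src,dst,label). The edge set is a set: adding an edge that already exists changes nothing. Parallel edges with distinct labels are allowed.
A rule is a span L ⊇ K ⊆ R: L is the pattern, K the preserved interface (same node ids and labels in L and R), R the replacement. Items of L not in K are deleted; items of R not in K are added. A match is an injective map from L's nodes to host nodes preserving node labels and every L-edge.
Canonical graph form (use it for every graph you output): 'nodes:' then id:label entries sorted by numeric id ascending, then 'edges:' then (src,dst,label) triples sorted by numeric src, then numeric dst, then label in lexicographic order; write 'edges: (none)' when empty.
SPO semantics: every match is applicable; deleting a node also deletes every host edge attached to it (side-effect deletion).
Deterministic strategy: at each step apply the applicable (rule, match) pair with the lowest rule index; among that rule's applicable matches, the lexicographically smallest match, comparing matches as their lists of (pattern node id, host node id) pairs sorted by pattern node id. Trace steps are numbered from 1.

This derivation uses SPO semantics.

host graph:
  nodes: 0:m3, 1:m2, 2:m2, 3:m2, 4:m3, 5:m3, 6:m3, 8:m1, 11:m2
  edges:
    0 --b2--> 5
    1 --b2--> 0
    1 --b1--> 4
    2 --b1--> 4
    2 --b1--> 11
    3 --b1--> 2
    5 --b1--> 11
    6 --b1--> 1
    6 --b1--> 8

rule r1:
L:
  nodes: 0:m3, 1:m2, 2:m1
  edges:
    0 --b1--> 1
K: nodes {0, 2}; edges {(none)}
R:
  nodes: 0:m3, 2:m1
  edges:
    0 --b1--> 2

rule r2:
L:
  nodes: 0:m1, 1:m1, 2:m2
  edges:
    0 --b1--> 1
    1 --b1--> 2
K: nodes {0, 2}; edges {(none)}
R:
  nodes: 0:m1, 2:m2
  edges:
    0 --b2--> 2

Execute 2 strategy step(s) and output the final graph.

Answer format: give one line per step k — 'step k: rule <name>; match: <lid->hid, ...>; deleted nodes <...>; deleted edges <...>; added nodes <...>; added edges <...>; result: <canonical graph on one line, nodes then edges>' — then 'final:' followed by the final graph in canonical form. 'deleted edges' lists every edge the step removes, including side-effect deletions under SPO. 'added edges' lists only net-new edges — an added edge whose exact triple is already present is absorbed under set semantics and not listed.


step 1: rule r1; match: 0->5, 1->11, 2->8; deleted nodes 11; deleted edges (2,11,b1); (5,11,b1); added nodes (none); added edges (5,8,b1); result: nodes: 0:m3, 1:m2, 2:m2, 3:m2, 4:m3, 5:m3, 6:m3, 8:m1 edges: (0,5,b2); (1,0,b2); (1,4,b1); (2,4,b1); (3,2,b1); (5,8,b1); (6,1,b1); (6,8,b1)
step 2: rule r1; match: 0->6, 1->1, 2->8; deleted nodes 1; deleted edges (1,0,b2); (1,4,b1); (6,1,b1); added nodes (none); added edges (none); result: nodes: 0:m3, 2:m2, 3:m2, 4:m3, 5:m3, 6:m3, 8:m1 edges: (0,5,b2); (2,4,b1); (3,2,b1); (5,8,b1); (6,8,b1)
final:
nodes: 0:m3, 2:m2, 3:m2, 4:m3, 5:m3, 6:m3, 8:m1
edges: (0,5,b2); (2,4,b1); (3,2,b1); (5,8,b1); (6,8,b1)


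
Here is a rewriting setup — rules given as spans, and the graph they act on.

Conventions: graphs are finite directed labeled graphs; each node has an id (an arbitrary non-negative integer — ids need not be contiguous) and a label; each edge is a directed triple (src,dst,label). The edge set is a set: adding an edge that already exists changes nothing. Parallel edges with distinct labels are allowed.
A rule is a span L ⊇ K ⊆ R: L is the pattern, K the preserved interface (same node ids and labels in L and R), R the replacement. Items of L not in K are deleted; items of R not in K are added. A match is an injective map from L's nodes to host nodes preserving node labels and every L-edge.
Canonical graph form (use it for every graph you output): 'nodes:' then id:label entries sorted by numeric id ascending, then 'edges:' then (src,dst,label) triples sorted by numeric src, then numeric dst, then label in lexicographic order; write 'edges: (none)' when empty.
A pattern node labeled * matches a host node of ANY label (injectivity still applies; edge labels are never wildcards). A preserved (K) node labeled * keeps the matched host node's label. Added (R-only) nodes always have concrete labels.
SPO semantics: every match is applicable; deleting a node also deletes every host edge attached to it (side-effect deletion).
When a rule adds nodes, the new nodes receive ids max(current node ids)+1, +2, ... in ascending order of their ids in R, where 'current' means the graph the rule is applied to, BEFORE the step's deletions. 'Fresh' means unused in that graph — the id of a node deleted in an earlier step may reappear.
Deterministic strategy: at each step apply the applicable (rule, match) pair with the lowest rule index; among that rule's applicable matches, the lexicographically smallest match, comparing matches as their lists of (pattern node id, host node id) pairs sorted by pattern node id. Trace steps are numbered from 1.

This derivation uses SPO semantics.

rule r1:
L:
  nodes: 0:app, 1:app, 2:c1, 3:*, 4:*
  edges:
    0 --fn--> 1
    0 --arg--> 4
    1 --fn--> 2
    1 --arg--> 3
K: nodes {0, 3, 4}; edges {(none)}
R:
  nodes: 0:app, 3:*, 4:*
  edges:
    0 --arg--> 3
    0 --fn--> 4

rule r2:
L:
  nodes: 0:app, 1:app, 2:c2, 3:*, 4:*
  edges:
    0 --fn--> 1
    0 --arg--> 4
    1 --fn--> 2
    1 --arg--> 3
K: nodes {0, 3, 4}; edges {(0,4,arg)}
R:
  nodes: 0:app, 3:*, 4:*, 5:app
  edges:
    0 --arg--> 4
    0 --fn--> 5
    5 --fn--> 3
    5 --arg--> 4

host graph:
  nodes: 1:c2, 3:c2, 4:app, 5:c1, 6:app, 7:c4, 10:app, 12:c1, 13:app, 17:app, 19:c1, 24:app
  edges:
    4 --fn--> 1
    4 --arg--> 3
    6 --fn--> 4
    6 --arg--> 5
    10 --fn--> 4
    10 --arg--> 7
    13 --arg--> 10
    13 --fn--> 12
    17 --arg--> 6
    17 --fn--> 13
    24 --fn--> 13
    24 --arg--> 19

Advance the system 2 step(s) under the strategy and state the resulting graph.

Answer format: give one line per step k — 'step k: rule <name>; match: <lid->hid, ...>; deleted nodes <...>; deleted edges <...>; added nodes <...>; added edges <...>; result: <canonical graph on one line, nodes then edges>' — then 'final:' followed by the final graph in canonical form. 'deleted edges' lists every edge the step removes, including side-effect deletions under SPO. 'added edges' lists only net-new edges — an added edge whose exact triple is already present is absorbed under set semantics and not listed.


step 1: rule r1; match: 0->17, 1->13, 2->12, 3->10, 4->6; deleted nodes 12, 13; deleted edges (13,10,arg); (13,12,fn); (17,6,arg); (17,13,fn); (24,13,fn); added nodes (none); added edges (17,6,fn); (17,10,arg); result: nodes: 1:c2, 3:c2, 4:app, 5:c1, 6:app, 7:c4, 10:app, 17:app, 19:c1, 24:app edges: (4,1,fn); (4,3,arg); (6,4,fn); (6,5,arg); (10,4,fn); (10,7,arg); (17,6,fn); (17,10,arg); (24,19,arg)
step 2: rule r2; match: 0->6, 1->4, 2->1, 3->3, 4->5; deleted nodes 1, 4; deleted edges (4,1,fn); (4,3,arg); (6,4,fn); (10,4,fn); added nodes 25; added edges (6,25,fn); (25,3,fn); (25,5,arg); result: nodes: 3:c2, 5:c1, 6:app, 7:c4, 10:app, 17:app, 19:c1, 24:app, 25:app edges: (6,5,arg); (6,25,fn); (10,7,arg); (17,6,fn); (17,10,arg); (24,19,arg); (25,3,fn); (25,5,arg)
final:
nodes: 3:c2, 5:c1, 6:app, 7:c4, 10:app, 17:app, 19:c1, 24:app, 25:app
edges: (6,5,arg); (6,25,fn); (10,7,arg); (17,6,fn); (17,10,arg); (24,19,arg); (25,3,fn); (25,5,arg)


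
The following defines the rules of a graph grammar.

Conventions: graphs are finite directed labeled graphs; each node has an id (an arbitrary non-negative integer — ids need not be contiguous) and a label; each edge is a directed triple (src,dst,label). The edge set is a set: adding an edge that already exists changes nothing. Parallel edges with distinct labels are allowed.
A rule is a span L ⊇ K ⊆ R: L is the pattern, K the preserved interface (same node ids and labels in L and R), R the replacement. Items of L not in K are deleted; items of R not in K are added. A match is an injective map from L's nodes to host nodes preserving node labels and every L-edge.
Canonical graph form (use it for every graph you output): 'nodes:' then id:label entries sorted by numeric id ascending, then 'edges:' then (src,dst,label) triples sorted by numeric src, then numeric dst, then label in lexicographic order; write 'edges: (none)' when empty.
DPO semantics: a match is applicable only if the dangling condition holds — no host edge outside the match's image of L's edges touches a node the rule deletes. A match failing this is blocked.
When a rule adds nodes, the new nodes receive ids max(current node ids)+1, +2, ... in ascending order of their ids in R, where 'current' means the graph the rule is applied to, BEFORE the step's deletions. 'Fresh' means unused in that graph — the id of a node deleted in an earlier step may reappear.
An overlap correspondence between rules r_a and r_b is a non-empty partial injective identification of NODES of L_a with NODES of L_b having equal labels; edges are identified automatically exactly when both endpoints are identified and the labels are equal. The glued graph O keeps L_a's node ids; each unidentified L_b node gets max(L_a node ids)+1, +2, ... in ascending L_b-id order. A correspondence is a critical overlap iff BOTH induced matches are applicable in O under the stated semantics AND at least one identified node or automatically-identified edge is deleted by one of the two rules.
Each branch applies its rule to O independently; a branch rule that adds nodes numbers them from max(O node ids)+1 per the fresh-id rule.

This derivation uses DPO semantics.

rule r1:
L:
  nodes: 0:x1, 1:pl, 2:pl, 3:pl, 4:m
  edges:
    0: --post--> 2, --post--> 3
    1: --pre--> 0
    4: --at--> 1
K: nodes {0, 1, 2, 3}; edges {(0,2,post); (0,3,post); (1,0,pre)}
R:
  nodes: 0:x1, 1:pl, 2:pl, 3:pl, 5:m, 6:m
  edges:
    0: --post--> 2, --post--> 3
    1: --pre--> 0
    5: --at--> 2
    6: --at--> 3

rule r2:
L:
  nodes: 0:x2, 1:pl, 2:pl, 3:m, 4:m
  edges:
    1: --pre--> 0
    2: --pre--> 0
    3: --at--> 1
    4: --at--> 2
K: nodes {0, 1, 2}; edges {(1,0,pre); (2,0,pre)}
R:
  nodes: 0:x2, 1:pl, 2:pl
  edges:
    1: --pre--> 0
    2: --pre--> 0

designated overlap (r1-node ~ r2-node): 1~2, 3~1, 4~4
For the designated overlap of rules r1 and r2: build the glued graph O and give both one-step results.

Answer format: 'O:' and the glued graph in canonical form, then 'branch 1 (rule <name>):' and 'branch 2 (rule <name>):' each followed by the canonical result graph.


O:
nodes: 0:x1, 1:pl, 2:pl, 3:pl, 4:m, 5:x2, 6:m
edges: (0,2,post); (0,3,post); (1,0,pre); (1,5,pre); (3,5,pre); (4,1,at); (6,3,at)
branch 1 (rule r1):
nodes: 0:x1, 1:pl, 2:pl, 3:pl, 5:x2, 6:m, 7:m, 8:m
edges: (0,2,post); (0,3,post); (1,0,pre); (1,5,pre); (3,5,pre); (6,3,at); (7,2,at); (8,3,at)
branch 2 (rule r2):
nodes: 0:x1, 1:pl, 2:pl, 3:pl, 5:x2
edges: (0,2,post); (0,3,post); (1,0,pre); (1,5,pre); (3,5,pre)


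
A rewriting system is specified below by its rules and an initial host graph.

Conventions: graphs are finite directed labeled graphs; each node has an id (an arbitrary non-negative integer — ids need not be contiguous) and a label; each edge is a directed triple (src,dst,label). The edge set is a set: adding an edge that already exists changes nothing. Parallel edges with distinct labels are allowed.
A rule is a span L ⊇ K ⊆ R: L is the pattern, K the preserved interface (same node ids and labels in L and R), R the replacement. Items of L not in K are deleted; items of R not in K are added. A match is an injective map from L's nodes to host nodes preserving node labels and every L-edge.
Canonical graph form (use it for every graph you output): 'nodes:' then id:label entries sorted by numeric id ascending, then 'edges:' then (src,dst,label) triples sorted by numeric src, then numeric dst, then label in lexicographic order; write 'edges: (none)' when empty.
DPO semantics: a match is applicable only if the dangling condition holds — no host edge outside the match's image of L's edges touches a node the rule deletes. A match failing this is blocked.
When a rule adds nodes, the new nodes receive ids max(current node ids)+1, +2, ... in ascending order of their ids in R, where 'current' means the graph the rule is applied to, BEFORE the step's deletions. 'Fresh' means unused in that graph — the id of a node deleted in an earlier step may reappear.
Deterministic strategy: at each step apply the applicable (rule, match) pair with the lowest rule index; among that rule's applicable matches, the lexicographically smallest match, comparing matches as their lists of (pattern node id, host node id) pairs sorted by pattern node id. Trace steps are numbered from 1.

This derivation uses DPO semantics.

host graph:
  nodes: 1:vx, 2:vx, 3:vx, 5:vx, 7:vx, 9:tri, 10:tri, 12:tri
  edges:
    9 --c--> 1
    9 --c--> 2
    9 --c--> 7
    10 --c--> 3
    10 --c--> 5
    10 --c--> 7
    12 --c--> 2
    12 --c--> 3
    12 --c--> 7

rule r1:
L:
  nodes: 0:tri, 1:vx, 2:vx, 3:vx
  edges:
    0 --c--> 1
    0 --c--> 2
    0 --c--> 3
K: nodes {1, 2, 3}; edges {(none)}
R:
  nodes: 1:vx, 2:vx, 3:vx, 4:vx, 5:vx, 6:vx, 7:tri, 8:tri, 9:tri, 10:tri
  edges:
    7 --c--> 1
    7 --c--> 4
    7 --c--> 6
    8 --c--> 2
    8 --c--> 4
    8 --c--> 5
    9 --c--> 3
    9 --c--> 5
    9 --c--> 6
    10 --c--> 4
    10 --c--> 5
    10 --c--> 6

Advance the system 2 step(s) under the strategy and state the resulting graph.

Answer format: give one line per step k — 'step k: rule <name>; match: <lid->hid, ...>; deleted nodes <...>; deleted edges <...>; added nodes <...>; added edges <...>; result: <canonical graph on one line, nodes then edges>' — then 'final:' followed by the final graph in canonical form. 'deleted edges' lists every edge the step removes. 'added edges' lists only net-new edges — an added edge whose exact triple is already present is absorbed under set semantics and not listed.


step 1: rule r1; match: 0->9, 1->1, 2->2, 3->7; deleted nodes 9; deleted edges (9,1,c); (9,2,c); (9,7,c); added nodes 13, 14, 15, 16, 17, 18, 19; added edges (16,1,c); (16,13,c); (16,15,c); (17,2,c); (17,13,c); (17,14,c); (18,7,c); (18,14,c); (18,15,c); (19,13,c); (19,14,c); (19,15,c); result: nodes: 1:vx, 2:vx, 3:vx, 5:vx, 7:vx, 10:tri, 12:tri, 13:vx, 14:vx, 15:vx, 16:tri, 17:tri, 18:tri, 19:tri edges: (10,3,c); (10,5,c); (10,7,c); (12,2,c); (12,3,c); (12,7,c); (16,1,c); (16,13,c); (16,15,c); (17,2,c); (17,13,c); (17,14,c); (18,7,c); (18,14,c); (18,15,c); (19,13,c); (19,14,c); (19,15,c)
step 2: rule r1; match: 0->10, 1->3, 2->5, 3->7; deleted nodes 10; deleted edges (10,3,c); (10,5,c); (10,7,c); added nodes 20, 21, 22, 23, 24, 25, 26; added edges (23,3,c); (23,20,c); (23,22,c); (24,5,c); (24,20,c); (24,21,c); (25,7,c); (25,21,c); (25,22,c); (26,20,c); (26,21,c); (26,22,c); result: nodes: 1:vx, 2:vx, 3:vx, 5:vx, 7:vx, 12:tri, 13:vx, 14:vx, 15:vx, 16:tri, 17:tri, 18:tri, 19:tri, 20:vx, 21:vx, 22:vx, 23:tri, 24:tri, 25:tri, 26:tri edges: (12,2,c); (12,3,c); (12,7,c); (16,1,c); (16,13,c); (16,15,c); (17,2,c); (17,13,c); (17,14,c); (18,7,c); (18,14,c); (18,15,c); (19,13,c); (19,14,c); (19,15,c); (23,3,c); (23,20,c); (23,22,c); (24,5,c); (24,20,c); (24,21,c); (25,7,c); (25,21,c); (25,22,c); (26,20,c); (26,21,c); (26,22,c)
final:
nodes: 1:vx, 2:vx, 3:vx, 5:vx, 7:vx, 12:tri, 13:vx, 14:vx, 15:vx, 16:tri, 17:tri, 18:tri, 19:tri, 20:vx, 21:vx, 22:vx, 23:tri, 24:tri, 25:tri, 26:tri
edges: (12,2,c); (12,3,c); (12,7,c); (16,1,c); (16,13,c); (16,15,c); (17,2,c); (17,13,c); (17,14,c); (18,7,c); (18,14,c); (18,15,c); (19,13,c); (19,14,c); (19,15,c); (23,3,c); (23,20,c); (23,22,c); (24,5,c); (24,20,c); (24,21,c); (25,7,c); (25,21,c); (25,22,c); (26,20,c); (26,21,c); (26,22,c)


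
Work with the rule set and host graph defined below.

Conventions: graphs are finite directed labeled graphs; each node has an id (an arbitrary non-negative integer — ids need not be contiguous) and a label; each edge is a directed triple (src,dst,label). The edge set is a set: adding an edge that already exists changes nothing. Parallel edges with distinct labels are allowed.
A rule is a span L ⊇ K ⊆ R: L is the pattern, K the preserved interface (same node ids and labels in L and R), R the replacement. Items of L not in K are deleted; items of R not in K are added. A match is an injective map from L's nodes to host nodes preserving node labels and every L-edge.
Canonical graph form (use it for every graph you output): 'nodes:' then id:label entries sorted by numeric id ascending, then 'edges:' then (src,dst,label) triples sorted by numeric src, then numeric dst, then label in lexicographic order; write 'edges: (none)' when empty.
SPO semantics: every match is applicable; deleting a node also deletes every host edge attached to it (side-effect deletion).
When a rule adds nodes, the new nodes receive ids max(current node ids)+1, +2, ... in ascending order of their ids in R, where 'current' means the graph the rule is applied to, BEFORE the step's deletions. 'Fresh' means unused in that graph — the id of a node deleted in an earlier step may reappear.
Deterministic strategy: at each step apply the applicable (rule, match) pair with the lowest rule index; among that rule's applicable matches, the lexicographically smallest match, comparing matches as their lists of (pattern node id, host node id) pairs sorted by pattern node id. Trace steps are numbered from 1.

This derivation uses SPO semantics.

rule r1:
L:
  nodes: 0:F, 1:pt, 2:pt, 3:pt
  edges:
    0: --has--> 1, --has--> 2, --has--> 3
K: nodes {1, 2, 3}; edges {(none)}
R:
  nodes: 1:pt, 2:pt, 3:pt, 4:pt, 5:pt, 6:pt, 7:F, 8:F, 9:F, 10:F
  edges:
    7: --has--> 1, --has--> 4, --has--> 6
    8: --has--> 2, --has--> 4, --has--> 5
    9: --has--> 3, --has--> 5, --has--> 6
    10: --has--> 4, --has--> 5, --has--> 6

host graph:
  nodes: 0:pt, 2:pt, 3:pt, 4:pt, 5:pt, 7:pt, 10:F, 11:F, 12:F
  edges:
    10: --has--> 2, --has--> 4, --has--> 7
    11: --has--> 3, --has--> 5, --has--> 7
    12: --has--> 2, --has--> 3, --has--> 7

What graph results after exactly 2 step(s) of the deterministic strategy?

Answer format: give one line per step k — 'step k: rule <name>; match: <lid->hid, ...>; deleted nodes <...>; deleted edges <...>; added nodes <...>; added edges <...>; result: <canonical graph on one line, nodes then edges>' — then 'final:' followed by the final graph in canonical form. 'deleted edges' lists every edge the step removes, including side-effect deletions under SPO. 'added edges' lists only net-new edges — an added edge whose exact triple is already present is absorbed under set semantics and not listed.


step 1: rule r1; match: 0->10, 1->2, 2->4, 3->7; deleted nodes 10; deleted edges (10,2,has); (10,4,has); (10,7,has); added nodes 13, 14, 15, 16, 17, 18, 19; added edges (16,2,has); (16,13,has); (16,15,has); (17,4,has); (17,13,has); (17,14,has); (18,7,has); (18,14,has); (18,15,has); (19,13,has); (19,14,has); (19,15,has); result: nodes: 0:pt, 2:pt, 3:pt, 4:pt, 5:pt, 7:pt, 11:F, 12:F, 13:pt, 14:pt, 15:pt, 16:F, 17:F, 18:F, 19:F edges: (11,3,has); (11,5,has); (11,7,has); (12,2,has); (12,3,has); (12,7,has); (16,2,has); (16,13,has); (16,15,has); (17,4,has); (17,13,has); (17,14,has); (18,7,has); (18,14,has); (18,15,has); (19,13,has); (19,14,has); (19,15,has)
step 2: rule r1; match: 0->11, 1->3, 2->5, 3->7; deleted nodes 11; deleted edges (11,3,has); (11,5,has); (11,7,has); added nodes 20, 21, 22, 23, 24, 25, 26; added edges (23,3,has); (23,20,has); (23,22,has); (24,5,has); (24,20,has); (24,21,has); (25,7,has); (25,21,has); (25,22,has); (26,20,has); (26,21,has); (26,22,has); result: nodes: 0:pt, 2:pt, 3:pt, 4:pt, 5:pt, 7:pt, 12:F, 13:pt, 14:pt, 15:pt, 16:F, 17:F, 18:F, 19:F, 20:pt, 21:pt, 22:pt, 23:F, 24:F, 25:F, 26:F edges: (12,2,has); (12,3,has); (12,7,has); (16,2,has); (16,13,has); (16,15,has); (17,4,has); (17,13,has); (17,14,has); (18,7,has); (18,14,has); (18,15,has); (19,13,has); (19,14,has); (19,15,has); (23,3,has); (23,20,has); (23,22,has); (24,5,has); (24,20,has); (24,21,has); (25,7,has); (25,21,has); (25,22,has); (26,20,has); (26,21,has); (26,22,has)
final:
nodes: 0:pt, 2:pt, 3:pt, 4:pt, 5:pt, 7:pt, 12:F, 13:pt, 14:pt, 15:pt, 16:F, 17:F, 18:F, 19:F, 20:pt, 21:pt, 22:pt, 23:F, 24:F, 25:F, 26:F
edges: (12,2,has); (12,3,has); (12,7,has); (16,2,has); (16,13,has); (16,15,has); (17,4,has); (17,13,has); (17,14,has); (18,7,has); (18,14,has); (18,15,has); (19,13,has); (19,14,has); (19,15,has); (23,3,has); (23,20,has); (23,22,has); (24,5,has); (24,20,has); (24,21,has); (25,7,has); (25,21,has); (25,22,has); (26,20,has); (26,21,has); (26,22,has)


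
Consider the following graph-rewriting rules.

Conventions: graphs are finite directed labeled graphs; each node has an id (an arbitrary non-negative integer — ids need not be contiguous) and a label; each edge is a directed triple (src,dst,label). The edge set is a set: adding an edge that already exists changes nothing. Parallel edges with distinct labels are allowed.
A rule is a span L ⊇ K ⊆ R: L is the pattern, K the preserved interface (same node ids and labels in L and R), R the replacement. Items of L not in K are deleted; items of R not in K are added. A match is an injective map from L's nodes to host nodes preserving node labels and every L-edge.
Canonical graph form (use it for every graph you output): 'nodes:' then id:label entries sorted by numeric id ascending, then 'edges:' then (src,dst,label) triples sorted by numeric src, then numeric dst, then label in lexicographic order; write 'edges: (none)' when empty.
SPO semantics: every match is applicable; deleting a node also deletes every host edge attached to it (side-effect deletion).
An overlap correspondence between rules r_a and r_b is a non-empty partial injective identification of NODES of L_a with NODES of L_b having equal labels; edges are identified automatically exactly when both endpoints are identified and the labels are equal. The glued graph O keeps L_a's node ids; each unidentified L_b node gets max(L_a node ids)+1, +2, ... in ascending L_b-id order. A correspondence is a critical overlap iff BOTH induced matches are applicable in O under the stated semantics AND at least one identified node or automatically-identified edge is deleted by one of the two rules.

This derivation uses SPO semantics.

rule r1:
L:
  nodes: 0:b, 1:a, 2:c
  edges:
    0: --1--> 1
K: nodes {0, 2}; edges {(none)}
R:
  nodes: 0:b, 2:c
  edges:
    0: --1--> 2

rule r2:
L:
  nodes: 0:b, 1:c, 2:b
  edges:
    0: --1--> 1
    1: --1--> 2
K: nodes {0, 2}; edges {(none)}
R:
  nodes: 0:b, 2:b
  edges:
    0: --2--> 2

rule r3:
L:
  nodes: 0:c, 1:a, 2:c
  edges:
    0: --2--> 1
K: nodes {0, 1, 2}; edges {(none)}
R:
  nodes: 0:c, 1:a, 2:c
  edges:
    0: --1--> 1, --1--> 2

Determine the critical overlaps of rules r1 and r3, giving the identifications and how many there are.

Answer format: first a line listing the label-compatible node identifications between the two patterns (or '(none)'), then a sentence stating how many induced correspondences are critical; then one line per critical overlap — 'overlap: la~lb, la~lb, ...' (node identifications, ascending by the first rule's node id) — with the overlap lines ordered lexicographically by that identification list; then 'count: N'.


label-compatible node identifications between L(r1) and L(r3): 1~1, 2~0, 2~2
3 of the induced correspondences are critical overlaps of r1 and r3.
overlap: 1~1
overlap: 1~1, 2~0
overlap: 1~1, 2~2
count: 3
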